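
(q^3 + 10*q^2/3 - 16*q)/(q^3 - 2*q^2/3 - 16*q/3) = (q + 6)/(q + 2)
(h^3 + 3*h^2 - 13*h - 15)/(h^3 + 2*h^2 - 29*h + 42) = (h^2 + 6*h + 5)/(h^2 + 5*h - 14)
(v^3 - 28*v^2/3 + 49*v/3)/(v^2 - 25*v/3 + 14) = v*(v - 7)/(v - 6)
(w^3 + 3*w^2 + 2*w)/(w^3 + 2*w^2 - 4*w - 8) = w*(w + 1)/(w^2 - 4)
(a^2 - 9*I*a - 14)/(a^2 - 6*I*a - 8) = (a - 7*I)/(a - 4*I)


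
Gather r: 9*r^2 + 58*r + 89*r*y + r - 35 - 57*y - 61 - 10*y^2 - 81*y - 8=9*r^2 + r*(89*y + 59) - 10*y^2 - 138*y - 104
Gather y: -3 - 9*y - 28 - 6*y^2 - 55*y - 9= -6*y^2 - 64*y - 40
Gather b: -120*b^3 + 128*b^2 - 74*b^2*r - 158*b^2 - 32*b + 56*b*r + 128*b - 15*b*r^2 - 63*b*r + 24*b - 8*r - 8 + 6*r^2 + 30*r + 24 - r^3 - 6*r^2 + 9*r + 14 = -120*b^3 + b^2*(-74*r - 30) + b*(-15*r^2 - 7*r + 120) - r^3 + 31*r + 30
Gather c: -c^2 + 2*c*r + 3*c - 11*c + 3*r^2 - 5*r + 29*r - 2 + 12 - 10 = -c^2 + c*(2*r - 8) + 3*r^2 + 24*r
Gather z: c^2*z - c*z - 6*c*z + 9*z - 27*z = z*(c^2 - 7*c - 18)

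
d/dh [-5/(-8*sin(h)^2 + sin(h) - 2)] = 5*(1 - 16*sin(h))*cos(h)/(8*sin(h)^2 - sin(h) + 2)^2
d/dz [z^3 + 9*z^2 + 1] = 3*z*(z + 6)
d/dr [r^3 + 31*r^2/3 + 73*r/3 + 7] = 3*r^2 + 62*r/3 + 73/3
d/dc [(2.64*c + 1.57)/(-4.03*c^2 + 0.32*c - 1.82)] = (10.6392*c^2 + 12.6542*c - 5.3072)/(16.2409*c^4 - 2.5792*c^3 + 14.7716*c^2 - 1.1648*c + 3.3124)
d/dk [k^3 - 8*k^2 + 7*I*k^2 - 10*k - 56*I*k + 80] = 3*k^2 + k*(-16 + 14*I) - 10 - 56*I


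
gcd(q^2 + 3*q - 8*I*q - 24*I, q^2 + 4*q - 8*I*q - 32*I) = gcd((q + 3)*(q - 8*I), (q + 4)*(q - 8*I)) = q - 8*I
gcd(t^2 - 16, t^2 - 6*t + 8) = t - 4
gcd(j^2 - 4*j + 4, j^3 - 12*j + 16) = j^2 - 4*j + 4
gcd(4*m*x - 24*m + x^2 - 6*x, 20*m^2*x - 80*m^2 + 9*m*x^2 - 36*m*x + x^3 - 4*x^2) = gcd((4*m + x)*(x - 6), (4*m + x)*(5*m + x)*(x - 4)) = 4*m + x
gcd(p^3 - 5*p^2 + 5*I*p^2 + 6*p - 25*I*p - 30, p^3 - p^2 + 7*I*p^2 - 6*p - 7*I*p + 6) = p + 6*I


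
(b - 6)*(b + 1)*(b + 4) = b^3 - b^2 - 26*b - 24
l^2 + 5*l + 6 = (l + 2)*(l + 3)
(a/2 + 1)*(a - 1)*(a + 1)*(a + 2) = a^4/2 + 2*a^3 + 3*a^2/2 - 2*a - 2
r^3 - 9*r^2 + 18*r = r*(r - 6)*(r - 3)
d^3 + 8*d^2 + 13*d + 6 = (d + 1)^2*(d + 6)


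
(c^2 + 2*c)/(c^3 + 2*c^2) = 1/c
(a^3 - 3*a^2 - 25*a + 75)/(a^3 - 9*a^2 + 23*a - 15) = (a + 5)/(a - 1)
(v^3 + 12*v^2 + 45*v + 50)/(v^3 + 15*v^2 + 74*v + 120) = (v^2 + 7*v + 10)/(v^2 + 10*v + 24)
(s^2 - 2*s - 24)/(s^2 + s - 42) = (s + 4)/(s + 7)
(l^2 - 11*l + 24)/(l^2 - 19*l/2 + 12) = 2*(l - 3)/(2*l - 3)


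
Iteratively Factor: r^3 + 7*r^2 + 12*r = (r + 4)*(r^2 + 3*r) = (r + 3)*(r + 4)*(r)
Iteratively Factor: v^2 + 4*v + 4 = (v + 2)*(v + 2)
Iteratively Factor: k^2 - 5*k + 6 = (k - 3)*(k - 2)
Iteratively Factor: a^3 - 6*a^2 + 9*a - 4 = (a - 4)*(a^2 - 2*a + 1) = (a - 4)*(a - 1)*(a - 1)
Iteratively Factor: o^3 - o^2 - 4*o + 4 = (o - 2)*(o^2 + o - 2) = (o - 2)*(o - 1)*(o + 2)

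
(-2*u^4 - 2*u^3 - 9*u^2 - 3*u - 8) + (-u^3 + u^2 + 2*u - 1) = -2*u^4 - 3*u^3 - 8*u^2 - u - 9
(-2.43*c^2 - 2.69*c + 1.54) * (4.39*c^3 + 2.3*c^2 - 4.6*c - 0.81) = -10.6677*c^5 - 17.3981*c^4 + 11.7516*c^3 + 17.8843*c^2 - 4.9051*c - 1.2474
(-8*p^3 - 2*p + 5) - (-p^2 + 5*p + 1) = -8*p^3 + p^2 - 7*p + 4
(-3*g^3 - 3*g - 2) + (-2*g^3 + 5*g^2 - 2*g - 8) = -5*g^3 + 5*g^2 - 5*g - 10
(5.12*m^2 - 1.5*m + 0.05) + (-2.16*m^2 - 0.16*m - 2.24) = 2.96*m^2 - 1.66*m - 2.19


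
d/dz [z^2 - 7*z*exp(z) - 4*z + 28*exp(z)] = -7*z*exp(z) + 2*z + 21*exp(z) - 4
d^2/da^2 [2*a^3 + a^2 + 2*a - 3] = 12*a + 2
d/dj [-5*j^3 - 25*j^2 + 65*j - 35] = -15*j^2 - 50*j + 65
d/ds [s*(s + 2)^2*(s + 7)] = 4*s^3 + 33*s^2 + 64*s + 28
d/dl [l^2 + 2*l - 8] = 2*l + 2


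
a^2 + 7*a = a*(a + 7)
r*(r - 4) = r^2 - 4*r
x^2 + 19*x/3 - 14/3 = (x - 2/3)*(x + 7)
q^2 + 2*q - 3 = (q - 1)*(q + 3)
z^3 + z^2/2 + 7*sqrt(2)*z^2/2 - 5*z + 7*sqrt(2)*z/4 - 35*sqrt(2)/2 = (z - 2)*(z + 5/2)*(z + 7*sqrt(2)/2)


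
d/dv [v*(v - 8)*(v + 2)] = 3*v^2 - 12*v - 16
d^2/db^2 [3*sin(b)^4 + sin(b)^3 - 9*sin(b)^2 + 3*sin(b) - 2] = -48*sin(b)^4 - 9*sin(b)^3 + 72*sin(b)^2 + 3*sin(b) - 18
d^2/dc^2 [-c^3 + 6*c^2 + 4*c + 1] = 12 - 6*c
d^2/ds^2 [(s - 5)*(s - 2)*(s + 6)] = 6*s - 2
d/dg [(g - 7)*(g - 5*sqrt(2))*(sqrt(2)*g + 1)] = 3*sqrt(2)*g^2 - 14*sqrt(2)*g - 18*g - 5*sqrt(2) + 63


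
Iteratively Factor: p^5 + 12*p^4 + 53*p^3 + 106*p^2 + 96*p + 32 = (p + 2)*(p^4 + 10*p^3 + 33*p^2 + 40*p + 16) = (p + 2)*(p + 4)*(p^3 + 6*p^2 + 9*p + 4) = (p + 2)*(p + 4)^2*(p^2 + 2*p + 1) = (p + 1)*(p + 2)*(p + 4)^2*(p + 1)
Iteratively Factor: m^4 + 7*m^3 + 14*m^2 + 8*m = (m)*(m^3 + 7*m^2 + 14*m + 8) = m*(m + 4)*(m^2 + 3*m + 2) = m*(m + 2)*(m + 4)*(m + 1)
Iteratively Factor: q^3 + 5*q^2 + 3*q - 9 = (q + 3)*(q^2 + 2*q - 3) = (q + 3)^2*(q - 1)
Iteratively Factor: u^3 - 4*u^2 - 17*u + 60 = (u - 5)*(u^2 + u - 12) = (u - 5)*(u + 4)*(u - 3)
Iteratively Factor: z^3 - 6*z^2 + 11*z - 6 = (z - 3)*(z^2 - 3*z + 2) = (z - 3)*(z - 1)*(z - 2)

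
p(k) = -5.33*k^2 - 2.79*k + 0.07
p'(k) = -10.66*k - 2.79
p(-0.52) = 0.08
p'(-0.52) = 2.75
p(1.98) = -26.35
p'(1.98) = -23.90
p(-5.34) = -137.02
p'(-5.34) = 54.13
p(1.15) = -10.19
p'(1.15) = -15.05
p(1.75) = -21.14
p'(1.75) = -21.44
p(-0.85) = -1.41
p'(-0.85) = 6.27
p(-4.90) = -114.23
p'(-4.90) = 49.44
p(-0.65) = -0.37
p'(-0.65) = 4.14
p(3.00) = -56.27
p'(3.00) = -34.77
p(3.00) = -56.27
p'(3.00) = -34.77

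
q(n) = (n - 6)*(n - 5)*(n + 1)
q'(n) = (n - 6)*(n - 5) + (n - 6)*(n + 1) + (n - 5)*(n + 1)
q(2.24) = 33.62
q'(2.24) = -10.75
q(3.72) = 13.77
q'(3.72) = -13.88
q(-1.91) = -49.74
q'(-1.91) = 68.14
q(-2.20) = -70.85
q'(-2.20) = 77.52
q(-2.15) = -67.01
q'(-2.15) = 75.87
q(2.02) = 35.82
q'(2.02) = -9.16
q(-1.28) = -12.80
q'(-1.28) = 49.52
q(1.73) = 38.12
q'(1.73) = -6.62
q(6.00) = 0.00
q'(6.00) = 7.00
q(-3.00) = -144.00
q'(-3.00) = 106.00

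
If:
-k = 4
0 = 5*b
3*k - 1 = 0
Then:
No Solution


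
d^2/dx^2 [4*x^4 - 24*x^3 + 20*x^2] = 48*x^2 - 144*x + 40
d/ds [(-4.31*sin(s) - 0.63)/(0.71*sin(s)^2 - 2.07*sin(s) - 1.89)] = (3.0601*sin(s)^2 + 0.894600000000001*sin(s) + 6.8418)*cos(s)/(0.5041*sin(s)^4 - 2.9394*sin(s)^3 + 1.6011*sin(s)^2 + 7.8246*sin(s) + 3.5721)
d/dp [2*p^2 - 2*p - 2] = 4*p - 2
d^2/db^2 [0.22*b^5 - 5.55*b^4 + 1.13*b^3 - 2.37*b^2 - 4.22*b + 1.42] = 4.4*b^3 - 66.6*b^2 + 6.78*b - 4.74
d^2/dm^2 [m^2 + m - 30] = 2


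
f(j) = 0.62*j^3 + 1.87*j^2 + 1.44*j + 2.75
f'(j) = 1.86*j^2 + 3.74*j + 1.44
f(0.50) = 4.02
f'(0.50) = 3.78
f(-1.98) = 2.42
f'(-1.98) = 1.33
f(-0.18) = 2.55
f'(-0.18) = 0.83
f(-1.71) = 2.66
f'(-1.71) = 0.48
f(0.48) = 3.94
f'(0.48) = 3.66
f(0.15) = 3.01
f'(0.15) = 2.04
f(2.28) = 23.10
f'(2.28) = 19.64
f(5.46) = 167.28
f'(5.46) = 77.31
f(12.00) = 1360.67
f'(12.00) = 314.16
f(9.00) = 619.16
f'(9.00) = 185.76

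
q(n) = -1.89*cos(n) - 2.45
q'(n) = 1.89*sin(n)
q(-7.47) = -3.16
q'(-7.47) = -1.75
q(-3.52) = -0.69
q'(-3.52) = 0.70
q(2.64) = -0.79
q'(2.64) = 0.91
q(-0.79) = -3.78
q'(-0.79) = -1.34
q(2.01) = -1.65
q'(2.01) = 1.71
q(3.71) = -0.86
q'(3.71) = -1.02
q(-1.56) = -2.47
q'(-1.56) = -1.89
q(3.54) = -0.71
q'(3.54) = -0.73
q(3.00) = -0.58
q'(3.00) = 0.27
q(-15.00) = -1.01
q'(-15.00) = -1.23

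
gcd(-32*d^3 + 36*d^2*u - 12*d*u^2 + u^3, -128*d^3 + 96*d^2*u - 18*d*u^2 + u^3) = 16*d^2 - 10*d*u + u^2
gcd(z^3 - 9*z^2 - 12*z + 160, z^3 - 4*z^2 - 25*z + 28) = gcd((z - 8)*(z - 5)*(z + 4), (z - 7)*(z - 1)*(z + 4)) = z + 4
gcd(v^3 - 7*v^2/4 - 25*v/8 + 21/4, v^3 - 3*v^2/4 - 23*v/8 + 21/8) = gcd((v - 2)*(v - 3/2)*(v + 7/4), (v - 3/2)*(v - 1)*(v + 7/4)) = v^2 + v/4 - 21/8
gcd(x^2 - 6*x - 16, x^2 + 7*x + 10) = x + 2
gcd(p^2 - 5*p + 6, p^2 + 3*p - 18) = p - 3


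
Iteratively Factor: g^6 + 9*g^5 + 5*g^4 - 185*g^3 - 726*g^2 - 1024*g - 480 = (g + 4)*(g^5 + 5*g^4 - 15*g^3 - 125*g^2 - 226*g - 120) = (g - 5)*(g + 4)*(g^4 + 10*g^3 + 35*g^2 + 50*g + 24) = (g - 5)*(g + 4)^2*(g^3 + 6*g^2 + 11*g + 6) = (g - 5)*(g + 2)*(g + 4)^2*(g^2 + 4*g + 3) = (g - 5)*(g + 2)*(g + 3)*(g + 4)^2*(g + 1)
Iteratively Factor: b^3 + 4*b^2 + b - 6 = (b - 1)*(b^2 + 5*b + 6) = (b - 1)*(b + 2)*(b + 3)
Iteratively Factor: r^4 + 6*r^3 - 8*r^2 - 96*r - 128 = (r + 4)*(r^3 + 2*r^2 - 16*r - 32) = (r + 2)*(r + 4)*(r^2 - 16) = (r + 2)*(r + 4)^2*(r - 4)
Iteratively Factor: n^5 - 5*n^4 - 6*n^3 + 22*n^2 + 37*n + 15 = (n + 1)*(n^4 - 6*n^3 + 22*n + 15) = (n - 3)*(n + 1)*(n^3 - 3*n^2 - 9*n - 5) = (n - 5)*(n - 3)*(n + 1)*(n^2 + 2*n + 1) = (n - 5)*(n - 3)*(n + 1)^2*(n + 1)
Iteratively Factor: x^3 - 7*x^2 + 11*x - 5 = (x - 1)*(x^2 - 6*x + 5) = (x - 5)*(x - 1)*(x - 1)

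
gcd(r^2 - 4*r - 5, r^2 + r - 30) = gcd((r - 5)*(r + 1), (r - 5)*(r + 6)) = r - 5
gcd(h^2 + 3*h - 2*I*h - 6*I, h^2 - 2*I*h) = h - 2*I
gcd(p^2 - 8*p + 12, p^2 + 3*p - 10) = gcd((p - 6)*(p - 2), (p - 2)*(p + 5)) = p - 2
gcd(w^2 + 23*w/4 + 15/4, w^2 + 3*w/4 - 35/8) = 1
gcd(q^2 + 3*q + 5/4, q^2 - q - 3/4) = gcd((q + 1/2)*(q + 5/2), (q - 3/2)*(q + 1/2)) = q + 1/2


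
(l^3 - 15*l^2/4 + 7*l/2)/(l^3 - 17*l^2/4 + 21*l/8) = 2*(4*l^2 - 15*l + 14)/(8*l^2 - 34*l + 21)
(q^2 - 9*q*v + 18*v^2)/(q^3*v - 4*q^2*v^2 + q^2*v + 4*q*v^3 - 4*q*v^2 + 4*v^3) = (q^2 - 9*q*v + 18*v^2)/(v*(q^3 - 4*q^2*v + q^2 + 4*q*v^2 - 4*q*v + 4*v^2))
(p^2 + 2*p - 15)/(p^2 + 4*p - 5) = (p - 3)/(p - 1)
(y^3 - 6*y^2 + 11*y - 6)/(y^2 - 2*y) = y - 4 + 3/y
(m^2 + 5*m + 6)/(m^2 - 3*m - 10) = (m + 3)/(m - 5)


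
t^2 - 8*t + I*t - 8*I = (t - 8)*(t + I)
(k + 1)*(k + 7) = k^2 + 8*k + 7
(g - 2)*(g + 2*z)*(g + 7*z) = g^3 + 9*g^2*z - 2*g^2 + 14*g*z^2 - 18*g*z - 28*z^2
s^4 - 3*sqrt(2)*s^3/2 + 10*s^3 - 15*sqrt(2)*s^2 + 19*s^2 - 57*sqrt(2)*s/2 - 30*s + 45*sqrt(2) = (s - 1)*(s + 5)*(s + 6)*(s - 3*sqrt(2)/2)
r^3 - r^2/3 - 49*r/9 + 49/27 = (r - 7/3)*(r - 1/3)*(r + 7/3)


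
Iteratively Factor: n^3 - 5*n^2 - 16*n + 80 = (n - 5)*(n^2 - 16) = (n - 5)*(n - 4)*(n + 4)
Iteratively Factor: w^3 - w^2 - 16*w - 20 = (w - 5)*(w^2 + 4*w + 4) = (w - 5)*(w + 2)*(w + 2)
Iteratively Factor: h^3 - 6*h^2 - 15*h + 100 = (h + 4)*(h^2 - 10*h + 25) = (h - 5)*(h + 4)*(h - 5)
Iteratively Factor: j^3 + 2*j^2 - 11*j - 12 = (j + 4)*(j^2 - 2*j - 3) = (j + 1)*(j + 4)*(j - 3)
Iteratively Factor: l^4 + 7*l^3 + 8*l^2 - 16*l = (l + 4)*(l^3 + 3*l^2 - 4*l) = (l - 1)*(l + 4)*(l^2 + 4*l) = l*(l - 1)*(l + 4)*(l + 4)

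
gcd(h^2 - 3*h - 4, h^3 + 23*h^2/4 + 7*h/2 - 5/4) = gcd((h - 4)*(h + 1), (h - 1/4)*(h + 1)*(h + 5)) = h + 1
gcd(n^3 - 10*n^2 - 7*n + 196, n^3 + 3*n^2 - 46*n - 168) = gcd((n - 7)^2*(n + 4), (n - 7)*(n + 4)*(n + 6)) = n^2 - 3*n - 28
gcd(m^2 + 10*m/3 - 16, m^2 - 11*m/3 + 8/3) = m - 8/3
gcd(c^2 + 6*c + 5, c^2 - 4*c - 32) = 1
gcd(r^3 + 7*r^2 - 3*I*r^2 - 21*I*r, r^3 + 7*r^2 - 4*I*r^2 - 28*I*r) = r^2 + 7*r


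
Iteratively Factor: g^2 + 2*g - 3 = (g + 3)*(g - 1)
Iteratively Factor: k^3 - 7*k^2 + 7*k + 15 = (k - 5)*(k^2 - 2*k - 3) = (k - 5)*(k + 1)*(k - 3)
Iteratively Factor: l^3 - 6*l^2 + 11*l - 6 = (l - 2)*(l^2 - 4*l + 3) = (l - 3)*(l - 2)*(l - 1)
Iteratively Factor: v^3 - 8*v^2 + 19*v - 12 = (v - 3)*(v^2 - 5*v + 4) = (v - 3)*(v - 1)*(v - 4)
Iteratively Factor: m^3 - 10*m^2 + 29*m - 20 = (m - 1)*(m^2 - 9*m + 20) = (m - 5)*(m - 1)*(m - 4)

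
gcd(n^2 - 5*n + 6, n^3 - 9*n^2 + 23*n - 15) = n - 3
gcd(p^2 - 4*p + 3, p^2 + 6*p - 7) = p - 1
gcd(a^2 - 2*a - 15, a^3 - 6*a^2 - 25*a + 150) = a - 5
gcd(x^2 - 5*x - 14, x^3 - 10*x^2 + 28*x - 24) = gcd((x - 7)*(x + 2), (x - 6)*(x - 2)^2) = 1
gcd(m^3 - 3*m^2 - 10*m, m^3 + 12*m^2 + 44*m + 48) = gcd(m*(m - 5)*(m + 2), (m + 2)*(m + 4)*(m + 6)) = m + 2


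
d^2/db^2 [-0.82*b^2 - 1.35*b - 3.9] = -1.64000000000000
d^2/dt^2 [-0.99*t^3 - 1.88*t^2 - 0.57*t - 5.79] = -5.94*t - 3.76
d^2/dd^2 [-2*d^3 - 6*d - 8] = -12*d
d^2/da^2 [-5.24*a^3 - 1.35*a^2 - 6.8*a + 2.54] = -31.44*a - 2.7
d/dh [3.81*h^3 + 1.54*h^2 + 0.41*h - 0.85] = 11.43*h^2 + 3.08*h + 0.41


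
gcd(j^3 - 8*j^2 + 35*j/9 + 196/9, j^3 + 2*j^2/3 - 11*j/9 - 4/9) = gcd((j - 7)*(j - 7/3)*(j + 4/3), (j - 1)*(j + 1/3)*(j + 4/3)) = j + 4/3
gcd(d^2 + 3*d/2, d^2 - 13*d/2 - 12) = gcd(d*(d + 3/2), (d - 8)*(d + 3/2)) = d + 3/2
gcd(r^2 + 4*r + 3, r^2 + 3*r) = r + 3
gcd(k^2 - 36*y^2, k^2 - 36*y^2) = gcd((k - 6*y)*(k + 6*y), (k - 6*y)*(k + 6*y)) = -k^2 + 36*y^2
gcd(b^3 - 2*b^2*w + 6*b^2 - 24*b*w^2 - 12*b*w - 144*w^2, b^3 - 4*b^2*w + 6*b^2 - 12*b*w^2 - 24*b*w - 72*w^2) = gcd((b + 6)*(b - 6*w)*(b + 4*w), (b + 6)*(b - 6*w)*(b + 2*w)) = -b^2 + 6*b*w - 6*b + 36*w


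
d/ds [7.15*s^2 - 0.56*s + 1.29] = 14.3*s - 0.56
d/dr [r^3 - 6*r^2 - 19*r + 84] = 3*r^2 - 12*r - 19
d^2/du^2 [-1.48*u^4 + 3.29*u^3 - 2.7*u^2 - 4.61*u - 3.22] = -17.76*u^2 + 19.74*u - 5.4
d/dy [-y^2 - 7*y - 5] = -2*y - 7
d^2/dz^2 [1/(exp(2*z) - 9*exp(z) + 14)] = ((9 - 4*exp(z))*(exp(2*z) - 9*exp(z) + 14) + 2*(2*exp(z) - 9)^2*exp(z))*exp(z)/(exp(2*z) - 9*exp(z) + 14)^3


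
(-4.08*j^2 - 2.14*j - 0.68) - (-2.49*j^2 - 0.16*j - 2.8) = -1.59*j^2 - 1.98*j + 2.12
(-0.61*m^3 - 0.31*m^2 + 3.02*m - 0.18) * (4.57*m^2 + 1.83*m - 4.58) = -2.7877*m^5 - 2.533*m^4 + 16.0279*m^3 + 6.1238*m^2 - 14.161*m + 0.8244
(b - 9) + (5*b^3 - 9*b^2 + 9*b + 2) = 5*b^3 - 9*b^2 + 10*b - 7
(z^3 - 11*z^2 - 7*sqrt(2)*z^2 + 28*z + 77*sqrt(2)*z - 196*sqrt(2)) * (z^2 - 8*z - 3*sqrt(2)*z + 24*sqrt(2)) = z^5 - 19*z^4 - 10*sqrt(2)*z^4 + 158*z^3 + 190*sqrt(2)*z^3 - 1160*sqrt(2)*z^2 - 1022*z^2 + 2240*sqrt(2)*z + 4872*z - 9408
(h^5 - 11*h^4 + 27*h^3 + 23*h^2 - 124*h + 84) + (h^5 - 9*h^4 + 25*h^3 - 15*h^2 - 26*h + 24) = 2*h^5 - 20*h^4 + 52*h^3 + 8*h^2 - 150*h + 108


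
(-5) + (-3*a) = -3*a - 5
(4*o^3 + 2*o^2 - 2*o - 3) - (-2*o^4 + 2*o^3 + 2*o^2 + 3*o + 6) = 2*o^4 + 2*o^3 - 5*o - 9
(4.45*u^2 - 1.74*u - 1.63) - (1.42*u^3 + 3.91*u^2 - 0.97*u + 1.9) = -1.42*u^3 + 0.54*u^2 - 0.77*u - 3.53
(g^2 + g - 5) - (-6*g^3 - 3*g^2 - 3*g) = 6*g^3 + 4*g^2 + 4*g - 5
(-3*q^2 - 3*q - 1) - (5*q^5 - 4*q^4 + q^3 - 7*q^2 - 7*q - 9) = -5*q^5 + 4*q^4 - q^3 + 4*q^2 + 4*q + 8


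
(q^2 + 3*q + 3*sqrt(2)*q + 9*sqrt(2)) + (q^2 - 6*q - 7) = 2*q^2 - 3*q + 3*sqrt(2)*q - 7 + 9*sqrt(2)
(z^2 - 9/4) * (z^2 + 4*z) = z^4 + 4*z^3 - 9*z^2/4 - 9*z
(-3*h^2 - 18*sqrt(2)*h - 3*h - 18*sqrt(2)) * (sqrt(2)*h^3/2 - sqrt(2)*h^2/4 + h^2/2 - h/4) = -3*sqrt(2)*h^5/2 - 39*h^4/2 - 3*sqrt(2)*h^4/4 - 33*sqrt(2)*h^3/4 - 39*h^3/4 - 9*sqrt(2)*h^2/2 + 39*h^2/4 + 9*sqrt(2)*h/2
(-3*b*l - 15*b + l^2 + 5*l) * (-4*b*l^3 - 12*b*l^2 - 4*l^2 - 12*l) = 12*b^2*l^4 + 96*b^2*l^3 + 180*b^2*l^2 - 4*b*l^5 - 32*b*l^4 - 48*b*l^3 + 96*b*l^2 + 180*b*l - 4*l^4 - 32*l^3 - 60*l^2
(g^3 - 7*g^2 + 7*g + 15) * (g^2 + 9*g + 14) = g^5 + 2*g^4 - 42*g^3 - 20*g^2 + 233*g + 210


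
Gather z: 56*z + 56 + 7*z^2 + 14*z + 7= 7*z^2 + 70*z + 63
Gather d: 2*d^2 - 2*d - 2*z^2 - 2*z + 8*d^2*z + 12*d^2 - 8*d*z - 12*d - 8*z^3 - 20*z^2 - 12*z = d^2*(8*z + 14) + d*(-8*z - 14) - 8*z^3 - 22*z^2 - 14*z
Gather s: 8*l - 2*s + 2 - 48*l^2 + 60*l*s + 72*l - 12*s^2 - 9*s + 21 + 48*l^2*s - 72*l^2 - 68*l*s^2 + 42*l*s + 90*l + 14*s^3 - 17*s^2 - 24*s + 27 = -120*l^2 + 170*l + 14*s^3 + s^2*(-68*l - 29) + s*(48*l^2 + 102*l - 35) + 50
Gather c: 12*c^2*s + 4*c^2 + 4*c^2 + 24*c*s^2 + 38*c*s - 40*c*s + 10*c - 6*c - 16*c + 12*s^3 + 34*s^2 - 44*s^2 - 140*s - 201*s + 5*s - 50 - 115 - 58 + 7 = c^2*(12*s + 8) + c*(24*s^2 - 2*s - 12) + 12*s^3 - 10*s^2 - 336*s - 216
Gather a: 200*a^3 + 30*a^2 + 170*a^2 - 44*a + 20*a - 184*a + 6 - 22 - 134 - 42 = 200*a^3 + 200*a^2 - 208*a - 192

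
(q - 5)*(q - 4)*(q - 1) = q^3 - 10*q^2 + 29*q - 20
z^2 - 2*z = z*(z - 2)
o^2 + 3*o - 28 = (o - 4)*(o + 7)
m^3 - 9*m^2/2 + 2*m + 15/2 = (m - 3)*(m - 5/2)*(m + 1)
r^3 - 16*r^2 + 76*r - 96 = (r - 8)*(r - 6)*(r - 2)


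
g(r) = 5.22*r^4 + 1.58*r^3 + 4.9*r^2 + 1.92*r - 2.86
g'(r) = 20.88*r^3 + 4.74*r^2 + 9.8*r + 1.92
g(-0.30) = -3.00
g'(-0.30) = -1.16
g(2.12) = 143.73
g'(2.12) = 242.95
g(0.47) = -0.46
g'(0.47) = 9.74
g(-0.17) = -3.05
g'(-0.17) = 0.29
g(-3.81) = 1073.51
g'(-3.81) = -1121.41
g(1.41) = 34.65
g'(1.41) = 83.69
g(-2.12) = 105.48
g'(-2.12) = -196.50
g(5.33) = 4598.70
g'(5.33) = 3350.45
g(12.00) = 111697.94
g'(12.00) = 36882.72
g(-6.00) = 6585.86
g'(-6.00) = -4396.32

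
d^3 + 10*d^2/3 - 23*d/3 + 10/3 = (d - 1)*(d - 2/3)*(d + 5)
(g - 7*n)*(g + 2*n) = g^2 - 5*g*n - 14*n^2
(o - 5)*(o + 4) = o^2 - o - 20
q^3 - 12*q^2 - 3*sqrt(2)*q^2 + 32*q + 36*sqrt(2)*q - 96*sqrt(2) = (q - 8)*(q - 4)*(q - 3*sqrt(2))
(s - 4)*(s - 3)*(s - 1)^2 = s^4 - 9*s^3 + 27*s^2 - 31*s + 12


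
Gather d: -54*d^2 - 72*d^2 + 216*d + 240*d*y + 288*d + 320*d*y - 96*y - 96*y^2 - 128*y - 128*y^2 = -126*d^2 + d*(560*y + 504) - 224*y^2 - 224*y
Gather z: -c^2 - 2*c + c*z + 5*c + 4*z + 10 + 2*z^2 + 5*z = -c^2 + 3*c + 2*z^2 + z*(c + 9) + 10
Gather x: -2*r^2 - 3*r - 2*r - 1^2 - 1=-2*r^2 - 5*r - 2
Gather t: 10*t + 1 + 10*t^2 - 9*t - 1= 10*t^2 + t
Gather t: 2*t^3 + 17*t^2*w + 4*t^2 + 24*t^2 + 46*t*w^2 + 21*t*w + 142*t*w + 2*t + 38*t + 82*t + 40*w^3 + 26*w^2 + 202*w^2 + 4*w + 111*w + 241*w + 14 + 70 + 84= 2*t^3 + t^2*(17*w + 28) + t*(46*w^2 + 163*w + 122) + 40*w^3 + 228*w^2 + 356*w + 168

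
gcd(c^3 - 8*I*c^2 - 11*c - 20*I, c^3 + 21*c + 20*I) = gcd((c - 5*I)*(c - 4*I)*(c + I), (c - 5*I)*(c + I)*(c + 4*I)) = c^2 - 4*I*c + 5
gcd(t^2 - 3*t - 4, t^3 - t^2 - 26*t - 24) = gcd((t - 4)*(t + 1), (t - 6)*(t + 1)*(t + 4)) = t + 1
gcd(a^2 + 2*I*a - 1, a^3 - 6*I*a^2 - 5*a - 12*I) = a + I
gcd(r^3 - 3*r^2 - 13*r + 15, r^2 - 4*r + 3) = r - 1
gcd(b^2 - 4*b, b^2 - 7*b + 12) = b - 4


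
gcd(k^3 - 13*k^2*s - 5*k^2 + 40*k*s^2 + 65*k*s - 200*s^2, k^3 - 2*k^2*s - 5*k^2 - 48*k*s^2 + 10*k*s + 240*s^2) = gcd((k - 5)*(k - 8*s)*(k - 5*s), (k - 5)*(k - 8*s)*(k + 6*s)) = -k^2 + 8*k*s + 5*k - 40*s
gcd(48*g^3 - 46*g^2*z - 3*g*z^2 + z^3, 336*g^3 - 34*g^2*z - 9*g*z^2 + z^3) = -48*g^2 - 2*g*z + z^2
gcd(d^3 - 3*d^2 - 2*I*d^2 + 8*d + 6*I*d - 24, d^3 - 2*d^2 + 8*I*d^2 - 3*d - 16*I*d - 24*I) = d - 3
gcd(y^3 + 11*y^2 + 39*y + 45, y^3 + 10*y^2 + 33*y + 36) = y^2 + 6*y + 9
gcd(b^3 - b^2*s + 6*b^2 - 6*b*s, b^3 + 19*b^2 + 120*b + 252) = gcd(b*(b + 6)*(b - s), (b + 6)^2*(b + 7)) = b + 6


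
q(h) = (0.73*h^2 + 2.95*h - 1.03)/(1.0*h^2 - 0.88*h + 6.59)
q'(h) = (0.88 - 2.0*h)*(0.73*h^2 + 2.95*h - 1.03)/(1.0*h^2 - 0.88*h + 6.59)^2 + (1.46*h + 2.95)/(1.0*h^2 - 0.88*h + 6.59)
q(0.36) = 0.02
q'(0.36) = 0.54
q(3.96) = 1.18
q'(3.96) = 0.02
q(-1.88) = -0.34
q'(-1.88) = -0.12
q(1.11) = 0.46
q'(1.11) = 0.58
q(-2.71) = -0.22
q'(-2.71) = -0.15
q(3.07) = 1.12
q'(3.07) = 0.12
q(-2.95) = -0.19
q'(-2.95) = -0.15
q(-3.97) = -0.05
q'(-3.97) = -0.13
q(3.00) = 1.11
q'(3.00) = 0.13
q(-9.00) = 0.33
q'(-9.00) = -0.04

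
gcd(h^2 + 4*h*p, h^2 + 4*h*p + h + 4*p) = h + 4*p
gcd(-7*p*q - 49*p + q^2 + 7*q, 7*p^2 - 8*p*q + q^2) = 7*p - q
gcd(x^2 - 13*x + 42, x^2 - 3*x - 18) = x - 6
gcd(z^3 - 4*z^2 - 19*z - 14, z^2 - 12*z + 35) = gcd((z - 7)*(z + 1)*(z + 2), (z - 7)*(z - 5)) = z - 7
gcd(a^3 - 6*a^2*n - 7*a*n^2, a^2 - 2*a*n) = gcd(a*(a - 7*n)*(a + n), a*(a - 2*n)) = a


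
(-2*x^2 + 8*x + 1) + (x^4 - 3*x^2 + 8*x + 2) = x^4 - 5*x^2 + 16*x + 3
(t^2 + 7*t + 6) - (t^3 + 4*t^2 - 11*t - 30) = -t^3 - 3*t^2 + 18*t + 36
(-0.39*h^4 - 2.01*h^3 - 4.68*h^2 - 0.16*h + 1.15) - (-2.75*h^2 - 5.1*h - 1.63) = -0.39*h^4 - 2.01*h^3 - 1.93*h^2 + 4.94*h + 2.78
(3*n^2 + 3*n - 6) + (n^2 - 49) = 4*n^2 + 3*n - 55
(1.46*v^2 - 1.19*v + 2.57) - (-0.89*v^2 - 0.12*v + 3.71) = 2.35*v^2 - 1.07*v - 1.14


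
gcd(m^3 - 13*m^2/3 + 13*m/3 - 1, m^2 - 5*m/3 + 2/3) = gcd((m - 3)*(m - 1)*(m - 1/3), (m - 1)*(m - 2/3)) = m - 1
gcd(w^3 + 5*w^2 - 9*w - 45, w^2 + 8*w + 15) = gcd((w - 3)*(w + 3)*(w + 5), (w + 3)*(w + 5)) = w^2 + 8*w + 15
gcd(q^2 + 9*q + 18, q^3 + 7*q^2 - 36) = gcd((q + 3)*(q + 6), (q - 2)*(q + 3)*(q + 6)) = q^2 + 9*q + 18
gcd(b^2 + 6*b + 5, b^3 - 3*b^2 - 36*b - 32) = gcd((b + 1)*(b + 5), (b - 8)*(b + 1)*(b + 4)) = b + 1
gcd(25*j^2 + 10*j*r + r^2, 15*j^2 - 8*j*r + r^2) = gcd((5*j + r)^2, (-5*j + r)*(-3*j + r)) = 1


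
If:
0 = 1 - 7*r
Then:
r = 1/7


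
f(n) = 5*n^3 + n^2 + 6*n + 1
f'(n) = 15*n^2 + 2*n + 6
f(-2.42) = -78.53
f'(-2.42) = 89.01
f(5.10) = 720.86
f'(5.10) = 406.35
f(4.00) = 361.00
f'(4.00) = 254.00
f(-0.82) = -6.00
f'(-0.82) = 14.45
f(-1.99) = -46.38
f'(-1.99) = 61.42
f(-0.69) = -4.31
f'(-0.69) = 11.76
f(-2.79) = -116.54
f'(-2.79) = 117.18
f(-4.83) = -568.04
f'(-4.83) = 346.27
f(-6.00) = -1079.00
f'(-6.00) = 534.00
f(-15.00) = -16739.00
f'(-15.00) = 3351.00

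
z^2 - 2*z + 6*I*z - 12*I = (z - 2)*(z + 6*I)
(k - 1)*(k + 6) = k^2 + 5*k - 6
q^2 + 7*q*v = q*(q + 7*v)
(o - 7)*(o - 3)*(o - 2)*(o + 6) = o^4 - 6*o^3 - 31*o^2 + 204*o - 252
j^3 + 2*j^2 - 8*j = j*(j - 2)*(j + 4)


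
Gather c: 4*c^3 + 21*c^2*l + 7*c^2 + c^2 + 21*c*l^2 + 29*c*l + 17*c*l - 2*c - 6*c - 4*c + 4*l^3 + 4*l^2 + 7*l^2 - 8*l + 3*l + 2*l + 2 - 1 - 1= 4*c^3 + c^2*(21*l + 8) + c*(21*l^2 + 46*l - 12) + 4*l^3 + 11*l^2 - 3*l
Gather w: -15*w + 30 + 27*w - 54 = 12*w - 24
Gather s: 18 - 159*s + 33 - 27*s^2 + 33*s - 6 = -27*s^2 - 126*s + 45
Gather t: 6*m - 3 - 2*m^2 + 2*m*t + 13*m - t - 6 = -2*m^2 + 19*m + t*(2*m - 1) - 9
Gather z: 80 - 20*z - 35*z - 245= -55*z - 165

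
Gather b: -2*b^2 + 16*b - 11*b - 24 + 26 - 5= -2*b^2 + 5*b - 3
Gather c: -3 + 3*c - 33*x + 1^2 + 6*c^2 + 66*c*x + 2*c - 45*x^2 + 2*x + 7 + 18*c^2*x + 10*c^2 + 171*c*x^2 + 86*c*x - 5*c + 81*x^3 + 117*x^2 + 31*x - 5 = c^2*(18*x + 16) + c*(171*x^2 + 152*x) + 81*x^3 + 72*x^2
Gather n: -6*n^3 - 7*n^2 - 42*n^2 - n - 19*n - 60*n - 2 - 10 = -6*n^3 - 49*n^2 - 80*n - 12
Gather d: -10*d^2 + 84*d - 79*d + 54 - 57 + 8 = -10*d^2 + 5*d + 5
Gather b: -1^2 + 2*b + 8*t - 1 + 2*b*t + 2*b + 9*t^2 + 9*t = b*(2*t + 4) + 9*t^2 + 17*t - 2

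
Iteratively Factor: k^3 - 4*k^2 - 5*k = (k + 1)*(k^2 - 5*k) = (k - 5)*(k + 1)*(k)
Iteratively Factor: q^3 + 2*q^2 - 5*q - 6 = (q + 3)*(q^2 - q - 2) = (q - 2)*(q + 3)*(q + 1)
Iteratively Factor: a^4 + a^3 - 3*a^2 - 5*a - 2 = (a + 1)*(a^3 - 3*a - 2) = (a + 1)^2*(a^2 - a - 2) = (a - 2)*(a + 1)^2*(a + 1)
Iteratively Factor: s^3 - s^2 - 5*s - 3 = (s - 3)*(s^2 + 2*s + 1) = (s - 3)*(s + 1)*(s + 1)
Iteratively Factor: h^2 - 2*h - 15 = (h + 3)*(h - 5)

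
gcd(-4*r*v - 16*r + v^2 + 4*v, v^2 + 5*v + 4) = v + 4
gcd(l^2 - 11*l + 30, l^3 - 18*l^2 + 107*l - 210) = l^2 - 11*l + 30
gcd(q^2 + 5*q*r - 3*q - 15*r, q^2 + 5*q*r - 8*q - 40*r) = q + 5*r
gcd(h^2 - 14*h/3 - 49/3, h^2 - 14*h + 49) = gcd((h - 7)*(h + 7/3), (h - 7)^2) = h - 7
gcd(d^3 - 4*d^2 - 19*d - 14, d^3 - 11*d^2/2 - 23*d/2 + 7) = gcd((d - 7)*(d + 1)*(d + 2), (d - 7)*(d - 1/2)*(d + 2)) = d^2 - 5*d - 14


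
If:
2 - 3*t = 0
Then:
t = 2/3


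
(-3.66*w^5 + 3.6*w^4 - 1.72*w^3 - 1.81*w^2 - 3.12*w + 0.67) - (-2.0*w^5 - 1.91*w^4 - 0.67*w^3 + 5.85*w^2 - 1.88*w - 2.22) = -1.66*w^5 + 5.51*w^4 - 1.05*w^3 - 7.66*w^2 - 1.24*w + 2.89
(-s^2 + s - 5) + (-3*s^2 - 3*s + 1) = -4*s^2 - 2*s - 4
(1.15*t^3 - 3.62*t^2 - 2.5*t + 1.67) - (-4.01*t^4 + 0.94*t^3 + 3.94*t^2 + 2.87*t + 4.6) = 4.01*t^4 + 0.21*t^3 - 7.56*t^2 - 5.37*t - 2.93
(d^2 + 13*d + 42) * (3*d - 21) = 3*d^3 + 18*d^2 - 147*d - 882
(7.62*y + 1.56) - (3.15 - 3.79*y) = 11.41*y - 1.59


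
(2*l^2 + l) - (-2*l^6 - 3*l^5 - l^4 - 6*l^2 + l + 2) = 2*l^6 + 3*l^5 + l^4 + 8*l^2 - 2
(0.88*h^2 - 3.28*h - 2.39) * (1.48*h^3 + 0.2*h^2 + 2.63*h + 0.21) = 1.3024*h^5 - 4.6784*h^4 - 1.8788*h^3 - 8.9196*h^2 - 6.9745*h - 0.5019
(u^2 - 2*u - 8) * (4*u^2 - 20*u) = 4*u^4 - 28*u^3 + 8*u^2 + 160*u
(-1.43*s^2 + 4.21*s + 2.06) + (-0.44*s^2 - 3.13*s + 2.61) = -1.87*s^2 + 1.08*s + 4.67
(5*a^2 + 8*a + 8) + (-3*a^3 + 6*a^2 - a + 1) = -3*a^3 + 11*a^2 + 7*a + 9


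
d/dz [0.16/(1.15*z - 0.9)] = -0.184/(1.15*z - 0.9)^2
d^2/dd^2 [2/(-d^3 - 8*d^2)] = 4*((d + 8)*(3*d + 8) - (3*d + 16)^2)/(d^4*(d + 8)^3)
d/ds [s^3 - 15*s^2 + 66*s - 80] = 3*s^2 - 30*s + 66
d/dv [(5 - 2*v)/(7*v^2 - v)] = (14*v^2 - 70*v + 5)/(v^2*(49*v^2 - 14*v + 1))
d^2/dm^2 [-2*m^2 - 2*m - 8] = -4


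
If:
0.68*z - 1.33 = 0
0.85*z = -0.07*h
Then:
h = -23.75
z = 1.96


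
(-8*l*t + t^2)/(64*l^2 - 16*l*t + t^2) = t/(-8*l + t)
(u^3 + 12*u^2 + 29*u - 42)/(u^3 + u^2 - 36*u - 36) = (u^2 + 6*u - 7)/(u^2 - 5*u - 6)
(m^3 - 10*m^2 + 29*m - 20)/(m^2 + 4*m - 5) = (m^2 - 9*m + 20)/(m + 5)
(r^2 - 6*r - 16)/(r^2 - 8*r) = (r + 2)/r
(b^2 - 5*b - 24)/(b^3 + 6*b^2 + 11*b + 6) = (b - 8)/(b^2 + 3*b + 2)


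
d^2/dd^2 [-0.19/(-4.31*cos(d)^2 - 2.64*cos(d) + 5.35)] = (-14.117836*(1 - cos(d)^2)^2 - 6.485688*cos(d)^3 - 25.907602*cos(d)^2 + 10.287816*cos(d) + 25.528514)/(4.31*cos(d)^2 + 2.64*cos(d) - 5.35)^3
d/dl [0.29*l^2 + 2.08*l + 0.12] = 0.58*l + 2.08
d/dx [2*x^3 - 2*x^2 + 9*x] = 6*x^2 - 4*x + 9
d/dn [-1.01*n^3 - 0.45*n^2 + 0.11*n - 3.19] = -3.03*n^2 - 0.9*n + 0.11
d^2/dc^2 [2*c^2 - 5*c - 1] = 4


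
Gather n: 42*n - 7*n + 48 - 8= 35*n + 40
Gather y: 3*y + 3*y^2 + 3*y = 3*y^2 + 6*y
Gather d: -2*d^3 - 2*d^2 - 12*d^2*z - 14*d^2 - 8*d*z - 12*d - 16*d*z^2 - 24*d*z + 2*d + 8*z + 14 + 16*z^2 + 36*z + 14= -2*d^3 + d^2*(-12*z - 16) + d*(-16*z^2 - 32*z - 10) + 16*z^2 + 44*z + 28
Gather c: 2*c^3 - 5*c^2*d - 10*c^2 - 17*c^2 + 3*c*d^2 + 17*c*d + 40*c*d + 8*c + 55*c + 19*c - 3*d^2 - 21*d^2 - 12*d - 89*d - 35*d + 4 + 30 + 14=2*c^3 + c^2*(-5*d - 27) + c*(3*d^2 + 57*d + 82) - 24*d^2 - 136*d + 48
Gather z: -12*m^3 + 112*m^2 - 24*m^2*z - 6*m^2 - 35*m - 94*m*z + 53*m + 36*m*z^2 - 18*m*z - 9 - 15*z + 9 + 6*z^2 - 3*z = -12*m^3 + 106*m^2 + 18*m + z^2*(36*m + 6) + z*(-24*m^2 - 112*m - 18)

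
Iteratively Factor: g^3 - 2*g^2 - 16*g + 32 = (g + 4)*(g^2 - 6*g + 8) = (g - 4)*(g + 4)*(g - 2)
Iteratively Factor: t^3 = (t)*(t^2) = t^2*(t)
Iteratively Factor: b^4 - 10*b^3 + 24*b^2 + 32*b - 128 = (b - 4)*(b^3 - 6*b^2 + 32) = (b - 4)^2*(b^2 - 2*b - 8) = (b - 4)^3*(b + 2)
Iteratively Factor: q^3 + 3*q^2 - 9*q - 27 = (q + 3)*(q^2 - 9) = (q + 3)^2*(q - 3)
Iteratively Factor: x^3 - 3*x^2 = (x - 3)*(x^2) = x*(x - 3)*(x)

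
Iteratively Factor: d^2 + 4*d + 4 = (d + 2)*(d + 2)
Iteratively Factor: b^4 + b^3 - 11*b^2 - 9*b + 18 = (b + 3)*(b^3 - 2*b^2 - 5*b + 6) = (b + 2)*(b + 3)*(b^2 - 4*b + 3) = (b - 1)*(b + 2)*(b + 3)*(b - 3)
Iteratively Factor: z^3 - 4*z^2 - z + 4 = (z - 1)*(z^2 - 3*z - 4) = (z - 1)*(z + 1)*(z - 4)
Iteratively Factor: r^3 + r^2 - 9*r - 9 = (r - 3)*(r^2 + 4*r + 3) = (r - 3)*(r + 1)*(r + 3)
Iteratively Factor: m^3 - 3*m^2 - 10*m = (m - 5)*(m^2 + 2*m) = (m - 5)*(m + 2)*(m)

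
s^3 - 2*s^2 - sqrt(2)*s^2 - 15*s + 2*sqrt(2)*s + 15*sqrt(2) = (s - 5)*(s + 3)*(s - sqrt(2))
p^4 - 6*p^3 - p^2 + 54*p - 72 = (p - 4)*(p - 3)*(p - 2)*(p + 3)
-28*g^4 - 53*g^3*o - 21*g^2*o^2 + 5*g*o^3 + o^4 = (-4*g + o)*(g + o)^2*(7*g + o)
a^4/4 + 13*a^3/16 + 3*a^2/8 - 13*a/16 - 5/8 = (a/4 + 1/2)*(a - 1)*(a + 1)*(a + 5/4)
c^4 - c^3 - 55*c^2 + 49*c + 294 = (c - 7)*(c - 3)*(c + 2)*(c + 7)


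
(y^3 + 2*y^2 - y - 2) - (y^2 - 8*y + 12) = y^3 + y^2 + 7*y - 14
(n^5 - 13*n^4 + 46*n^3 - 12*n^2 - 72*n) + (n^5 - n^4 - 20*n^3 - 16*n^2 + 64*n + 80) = 2*n^5 - 14*n^4 + 26*n^3 - 28*n^2 - 8*n + 80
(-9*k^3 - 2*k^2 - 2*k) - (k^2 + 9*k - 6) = -9*k^3 - 3*k^2 - 11*k + 6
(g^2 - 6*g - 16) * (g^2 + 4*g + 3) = g^4 - 2*g^3 - 37*g^2 - 82*g - 48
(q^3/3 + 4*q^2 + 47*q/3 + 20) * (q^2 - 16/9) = q^5/3 + 4*q^4 + 407*q^3/27 + 116*q^2/9 - 752*q/27 - 320/9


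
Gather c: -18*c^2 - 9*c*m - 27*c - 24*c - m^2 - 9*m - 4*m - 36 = -18*c^2 + c*(-9*m - 51) - m^2 - 13*m - 36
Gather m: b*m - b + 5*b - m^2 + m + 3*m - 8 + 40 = 4*b - m^2 + m*(b + 4) + 32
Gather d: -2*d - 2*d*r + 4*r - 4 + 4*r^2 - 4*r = d*(-2*r - 2) + 4*r^2 - 4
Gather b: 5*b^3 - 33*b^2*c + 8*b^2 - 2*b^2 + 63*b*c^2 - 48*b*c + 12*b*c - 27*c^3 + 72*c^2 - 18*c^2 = 5*b^3 + b^2*(6 - 33*c) + b*(63*c^2 - 36*c) - 27*c^3 + 54*c^2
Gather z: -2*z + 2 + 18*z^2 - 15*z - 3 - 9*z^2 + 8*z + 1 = 9*z^2 - 9*z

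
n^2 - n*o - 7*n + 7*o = (n - 7)*(n - o)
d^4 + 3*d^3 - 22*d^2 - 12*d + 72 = (d - 3)*(d - 2)*(d + 2)*(d + 6)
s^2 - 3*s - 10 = (s - 5)*(s + 2)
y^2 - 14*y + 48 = (y - 8)*(y - 6)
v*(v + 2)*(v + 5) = v^3 + 7*v^2 + 10*v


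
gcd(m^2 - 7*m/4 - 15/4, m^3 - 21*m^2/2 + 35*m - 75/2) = m - 3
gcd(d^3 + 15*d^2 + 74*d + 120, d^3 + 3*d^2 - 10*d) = d + 5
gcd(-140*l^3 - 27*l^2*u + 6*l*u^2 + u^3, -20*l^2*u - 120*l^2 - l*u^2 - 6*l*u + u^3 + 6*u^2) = -20*l^2 - l*u + u^2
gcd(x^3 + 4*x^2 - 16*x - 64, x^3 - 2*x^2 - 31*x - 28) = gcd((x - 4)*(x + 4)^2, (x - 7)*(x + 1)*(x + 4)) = x + 4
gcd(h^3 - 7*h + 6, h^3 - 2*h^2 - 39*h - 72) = h + 3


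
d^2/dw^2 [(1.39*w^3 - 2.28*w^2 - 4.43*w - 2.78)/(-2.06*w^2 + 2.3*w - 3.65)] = (65.400196*w^3 + 37.937628*w^2 - 389.99451*w + 122.73706)/(8.741816*w^6 - 29.28084*w^5 + 79.15962*w^4 - 115.9292*w^3 + 140.25855*w^2 - 91.92525*w + 48.627125)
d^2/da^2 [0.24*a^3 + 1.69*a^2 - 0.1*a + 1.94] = 1.44*a + 3.38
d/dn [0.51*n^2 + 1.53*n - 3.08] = 1.02*n + 1.53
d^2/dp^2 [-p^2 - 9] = -2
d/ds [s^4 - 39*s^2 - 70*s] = 4*s^3 - 78*s - 70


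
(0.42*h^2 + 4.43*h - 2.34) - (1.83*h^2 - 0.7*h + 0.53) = -1.41*h^2 + 5.13*h - 2.87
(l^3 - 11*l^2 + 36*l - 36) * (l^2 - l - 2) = l^5 - 12*l^4 + 45*l^3 - 50*l^2 - 36*l + 72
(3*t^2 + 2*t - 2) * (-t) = -3*t^3 - 2*t^2 + 2*t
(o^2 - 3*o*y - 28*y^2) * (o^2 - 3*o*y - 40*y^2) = o^4 - 6*o^3*y - 59*o^2*y^2 + 204*o*y^3 + 1120*y^4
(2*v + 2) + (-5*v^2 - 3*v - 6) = -5*v^2 - v - 4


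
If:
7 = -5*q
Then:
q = -7/5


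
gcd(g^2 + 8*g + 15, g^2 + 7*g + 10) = g + 5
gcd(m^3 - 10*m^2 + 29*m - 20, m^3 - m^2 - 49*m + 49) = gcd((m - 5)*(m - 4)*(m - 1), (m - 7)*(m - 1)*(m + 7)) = m - 1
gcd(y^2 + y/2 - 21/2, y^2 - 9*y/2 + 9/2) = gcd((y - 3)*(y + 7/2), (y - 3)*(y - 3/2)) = y - 3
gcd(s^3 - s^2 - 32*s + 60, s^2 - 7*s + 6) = 1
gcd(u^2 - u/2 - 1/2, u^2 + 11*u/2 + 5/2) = u + 1/2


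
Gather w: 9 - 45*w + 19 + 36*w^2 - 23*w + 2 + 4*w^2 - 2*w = 40*w^2 - 70*w + 30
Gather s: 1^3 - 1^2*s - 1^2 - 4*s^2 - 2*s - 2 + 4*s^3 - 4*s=4*s^3 - 4*s^2 - 7*s - 2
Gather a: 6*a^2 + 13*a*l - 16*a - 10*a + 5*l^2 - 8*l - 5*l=6*a^2 + a*(13*l - 26) + 5*l^2 - 13*l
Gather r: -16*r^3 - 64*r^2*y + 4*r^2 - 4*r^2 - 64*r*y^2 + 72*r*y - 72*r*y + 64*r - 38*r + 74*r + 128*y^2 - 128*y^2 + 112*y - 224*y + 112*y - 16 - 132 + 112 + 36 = -16*r^3 - 64*r^2*y + r*(100 - 64*y^2)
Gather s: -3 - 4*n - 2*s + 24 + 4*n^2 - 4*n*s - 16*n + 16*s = 4*n^2 - 20*n + s*(14 - 4*n) + 21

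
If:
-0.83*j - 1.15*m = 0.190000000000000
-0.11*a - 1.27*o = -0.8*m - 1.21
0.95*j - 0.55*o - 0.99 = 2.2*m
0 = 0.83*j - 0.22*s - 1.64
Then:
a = -15.511957712272*s - 92.6843962266601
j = 0.265060240963855*s + 1.97590361445783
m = -0.191304347826087*s - 1.59130434782609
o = 1.22304871660555*s + 7.97814181627697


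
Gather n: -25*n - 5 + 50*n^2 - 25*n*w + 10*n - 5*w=50*n^2 + n*(-25*w - 15) - 5*w - 5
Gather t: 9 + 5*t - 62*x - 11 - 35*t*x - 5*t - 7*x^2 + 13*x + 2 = -35*t*x - 7*x^2 - 49*x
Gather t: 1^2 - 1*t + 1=2 - t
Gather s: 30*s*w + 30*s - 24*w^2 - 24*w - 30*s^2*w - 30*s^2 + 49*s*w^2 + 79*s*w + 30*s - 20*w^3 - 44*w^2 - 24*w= s^2*(-30*w - 30) + s*(49*w^2 + 109*w + 60) - 20*w^3 - 68*w^2 - 48*w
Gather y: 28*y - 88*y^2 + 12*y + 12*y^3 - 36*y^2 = 12*y^3 - 124*y^2 + 40*y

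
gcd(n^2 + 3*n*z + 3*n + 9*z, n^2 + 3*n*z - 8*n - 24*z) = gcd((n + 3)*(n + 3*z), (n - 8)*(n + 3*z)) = n + 3*z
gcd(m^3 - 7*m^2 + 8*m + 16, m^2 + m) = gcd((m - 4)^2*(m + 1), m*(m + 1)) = m + 1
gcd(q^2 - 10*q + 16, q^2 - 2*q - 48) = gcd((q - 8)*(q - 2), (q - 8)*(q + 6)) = q - 8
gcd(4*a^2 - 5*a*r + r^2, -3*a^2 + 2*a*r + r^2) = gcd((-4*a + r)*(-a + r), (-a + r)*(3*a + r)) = -a + r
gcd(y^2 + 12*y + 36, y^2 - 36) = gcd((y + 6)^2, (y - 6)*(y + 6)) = y + 6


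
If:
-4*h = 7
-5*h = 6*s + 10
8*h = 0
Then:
No Solution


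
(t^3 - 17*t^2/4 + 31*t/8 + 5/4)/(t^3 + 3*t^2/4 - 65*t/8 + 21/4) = (8*t^2 - 18*t - 5)/(8*t^2 + 22*t - 21)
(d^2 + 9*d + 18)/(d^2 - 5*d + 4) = (d^2 + 9*d + 18)/(d^2 - 5*d + 4)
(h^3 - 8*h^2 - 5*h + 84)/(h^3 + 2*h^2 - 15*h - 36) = (h - 7)/(h + 3)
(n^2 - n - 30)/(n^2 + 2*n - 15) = (n - 6)/(n - 3)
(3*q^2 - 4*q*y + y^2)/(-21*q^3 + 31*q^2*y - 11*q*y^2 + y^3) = 1/(-7*q + y)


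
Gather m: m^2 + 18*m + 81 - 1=m^2 + 18*m + 80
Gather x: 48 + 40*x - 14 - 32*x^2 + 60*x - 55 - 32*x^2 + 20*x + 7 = -64*x^2 + 120*x - 14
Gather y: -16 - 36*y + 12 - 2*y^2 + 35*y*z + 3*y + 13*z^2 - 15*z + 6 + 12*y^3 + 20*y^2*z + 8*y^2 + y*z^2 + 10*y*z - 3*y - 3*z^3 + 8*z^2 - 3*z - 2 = 12*y^3 + y^2*(20*z + 6) + y*(z^2 + 45*z - 36) - 3*z^3 + 21*z^2 - 18*z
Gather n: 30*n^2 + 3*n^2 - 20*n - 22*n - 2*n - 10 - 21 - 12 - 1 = 33*n^2 - 44*n - 44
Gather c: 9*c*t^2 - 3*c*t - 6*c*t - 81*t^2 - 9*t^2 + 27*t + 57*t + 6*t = c*(9*t^2 - 9*t) - 90*t^2 + 90*t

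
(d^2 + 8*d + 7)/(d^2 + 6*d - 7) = (d + 1)/(d - 1)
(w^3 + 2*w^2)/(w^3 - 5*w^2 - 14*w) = w/(w - 7)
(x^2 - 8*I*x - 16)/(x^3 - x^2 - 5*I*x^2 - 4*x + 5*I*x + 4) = (x - 4*I)/(x^2 - x*(1 + I) + I)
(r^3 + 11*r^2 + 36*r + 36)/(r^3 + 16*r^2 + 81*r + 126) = (r + 2)/(r + 7)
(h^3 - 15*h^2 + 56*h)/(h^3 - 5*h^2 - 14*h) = (h - 8)/(h + 2)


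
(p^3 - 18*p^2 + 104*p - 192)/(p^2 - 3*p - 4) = (p^2 - 14*p + 48)/(p + 1)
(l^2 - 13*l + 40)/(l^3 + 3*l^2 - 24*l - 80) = (l - 8)/(l^2 + 8*l + 16)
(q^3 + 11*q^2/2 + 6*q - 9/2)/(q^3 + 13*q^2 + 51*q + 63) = (q - 1/2)/(q + 7)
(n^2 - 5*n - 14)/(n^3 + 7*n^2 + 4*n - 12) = (n - 7)/(n^2 + 5*n - 6)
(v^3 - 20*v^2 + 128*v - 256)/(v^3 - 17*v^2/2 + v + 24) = 2*(v^2 - 12*v + 32)/(2*v^2 - v - 6)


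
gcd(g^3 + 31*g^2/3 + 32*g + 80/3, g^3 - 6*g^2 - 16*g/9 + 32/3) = g + 4/3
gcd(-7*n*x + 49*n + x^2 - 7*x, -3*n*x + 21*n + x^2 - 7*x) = x - 7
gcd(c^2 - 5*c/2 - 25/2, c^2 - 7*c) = 1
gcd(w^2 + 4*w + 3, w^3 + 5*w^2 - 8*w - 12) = w + 1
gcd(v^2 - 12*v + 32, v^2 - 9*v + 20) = v - 4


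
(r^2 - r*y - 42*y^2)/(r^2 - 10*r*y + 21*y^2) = (-r - 6*y)/(-r + 3*y)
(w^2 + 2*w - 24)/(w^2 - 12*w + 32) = (w + 6)/(w - 8)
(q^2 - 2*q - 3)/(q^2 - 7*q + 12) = (q + 1)/(q - 4)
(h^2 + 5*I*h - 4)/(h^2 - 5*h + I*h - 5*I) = (h + 4*I)/(h - 5)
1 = 1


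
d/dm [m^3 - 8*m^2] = m*(3*m - 16)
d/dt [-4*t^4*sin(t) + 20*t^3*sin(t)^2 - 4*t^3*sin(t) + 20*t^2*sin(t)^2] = 4*t*(-t^3*cos(t) - 4*t^2*sin(t) + 5*t^2*sin(2*t) - t^2*cos(t) + 15*t*sin(t)^2 - 3*t*sin(t) + 5*t*sin(2*t) + 10*sin(t)^2)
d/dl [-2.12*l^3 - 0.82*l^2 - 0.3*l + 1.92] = -6.36*l^2 - 1.64*l - 0.3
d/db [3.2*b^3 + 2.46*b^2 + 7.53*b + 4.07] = 9.6*b^2 + 4.92*b + 7.53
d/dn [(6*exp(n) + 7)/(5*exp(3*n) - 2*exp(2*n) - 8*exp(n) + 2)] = (-60*exp(3*n) - 93*exp(2*n) + 28*exp(n) + 68)*exp(n)/(25*exp(6*n) - 20*exp(5*n) - 76*exp(4*n) + 52*exp(3*n) + 56*exp(2*n) - 32*exp(n) + 4)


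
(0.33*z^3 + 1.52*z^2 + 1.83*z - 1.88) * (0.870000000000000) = 0.2871*z^3 + 1.3224*z^2 + 1.5921*z - 1.6356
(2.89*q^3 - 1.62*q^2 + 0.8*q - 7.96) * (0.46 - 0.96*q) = -2.7744*q^4 + 2.8846*q^3 - 1.5132*q^2 + 8.0096*q - 3.6616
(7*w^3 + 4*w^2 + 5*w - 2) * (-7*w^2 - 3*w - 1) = -49*w^5 - 49*w^4 - 54*w^3 - 5*w^2 + w + 2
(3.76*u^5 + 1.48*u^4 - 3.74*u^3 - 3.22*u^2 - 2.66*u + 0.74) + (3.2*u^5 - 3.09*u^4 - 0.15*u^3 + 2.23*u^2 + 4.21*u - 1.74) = 6.96*u^5 - 1.61*u^4 - 3.89*u^3 - 0.99*u^2 + 1.55*u - 1.0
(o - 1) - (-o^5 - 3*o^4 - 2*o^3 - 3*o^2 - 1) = o^5 + 3*o^4 + 2*o^3 + 3*o^2 + o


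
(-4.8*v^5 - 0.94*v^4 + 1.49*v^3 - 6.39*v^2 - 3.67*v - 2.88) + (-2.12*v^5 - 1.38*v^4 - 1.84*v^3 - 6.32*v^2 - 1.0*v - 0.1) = -6.92*v^5 - 2.32*v^4 - 0.35*v^3 - 12.71*v^2 - 4.67*v - 2.98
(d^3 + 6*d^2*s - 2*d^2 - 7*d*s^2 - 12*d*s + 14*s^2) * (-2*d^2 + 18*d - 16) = -2*d^5 - 12*d^4*s + 22*d^4 + 14*d^3*s^2 + 132*d^3*s - 52*d^3 - 154*d^2*s^2 - 312*d^2*s + 32*d^2 + 364*d*s^2 + 192*d*s - 224*s^2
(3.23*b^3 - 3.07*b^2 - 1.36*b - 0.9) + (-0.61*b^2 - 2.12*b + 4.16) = 3.23*b^3 - 3.68*b^2 - 3.48*b + 3.26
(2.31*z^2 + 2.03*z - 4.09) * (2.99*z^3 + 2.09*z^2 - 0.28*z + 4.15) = 6.9069*z^5 + 10.8976*z^4 - 8.6332*z^3 + 0.470000000000001*z^2 + 9.5697*z - 16.9735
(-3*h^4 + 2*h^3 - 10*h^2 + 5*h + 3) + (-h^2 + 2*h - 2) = -3*h^4 + 2*h^3 - 11*h^2 + 7*h + 1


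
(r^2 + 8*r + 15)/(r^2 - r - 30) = (r + 3)/(r - 6)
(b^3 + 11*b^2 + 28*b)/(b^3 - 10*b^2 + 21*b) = (b^2 + 11*b + 28)/(b^2 - 10*b + 21)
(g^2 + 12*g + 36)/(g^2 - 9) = (g^2 + 12*g + 36)/(g^2 - 9)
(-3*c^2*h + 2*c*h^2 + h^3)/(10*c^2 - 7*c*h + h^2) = h*(-3*c^2 + 2*c*h + h^2)/(10*c^2 - 7*c*h + h^2)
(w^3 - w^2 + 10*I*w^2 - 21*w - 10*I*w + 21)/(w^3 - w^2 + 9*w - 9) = (w + 7*I)/(w - 3*I)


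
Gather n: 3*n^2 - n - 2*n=3*n^2 - 3*n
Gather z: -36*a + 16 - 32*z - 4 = -36*a - 32*z + 12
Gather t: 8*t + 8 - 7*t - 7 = t + 1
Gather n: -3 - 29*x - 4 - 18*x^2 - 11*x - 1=-18*x^2 - 40*x - 8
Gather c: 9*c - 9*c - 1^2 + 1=0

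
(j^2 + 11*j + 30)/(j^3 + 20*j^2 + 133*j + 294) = (j + 5)/(j^2 + 14*j + 49)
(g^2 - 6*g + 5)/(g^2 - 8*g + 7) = (g - 5)/(g - 7)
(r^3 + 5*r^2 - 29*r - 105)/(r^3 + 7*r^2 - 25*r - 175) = (r + 3)/(r + 5)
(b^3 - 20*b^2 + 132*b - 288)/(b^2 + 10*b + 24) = (b^3 - 20*b^2 + 132*b - 288)/(b^2 + 10*b + 24)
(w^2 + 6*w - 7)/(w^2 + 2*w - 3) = (w + 7)/(w + 3)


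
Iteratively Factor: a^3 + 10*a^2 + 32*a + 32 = (a + 2)*(a^2 + 8*a + 16) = (a + 2)*(a + 4)*(a + 4)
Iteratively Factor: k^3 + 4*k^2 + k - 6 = (k - 1)*(k^2 + 5*k + 6) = (k - 1)*(k + 3)*(k + 2)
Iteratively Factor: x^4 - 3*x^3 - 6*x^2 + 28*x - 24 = (x - 2)*(x^3 - x^2 - 8*x + 12) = (x - 2)^2*(x^2 + x - 6) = (x - 2)^2*(x + 3)*(x - 2)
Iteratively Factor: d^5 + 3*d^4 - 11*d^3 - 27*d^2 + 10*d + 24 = (d + 1)*(d^4 + 2*d^3 - 13*d^2 - 14*d + 24) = (d + 1)*(d + 4)*(d^3 - 2*d^2 - 5*d + 6) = (d - 1)*(d + 1)*(d + 4)*(d^2 - d - 6) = (d - 3)*(d - 1)*(d + 1)*(d + 4)*(d + 2)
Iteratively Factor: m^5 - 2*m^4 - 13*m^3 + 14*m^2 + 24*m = (m)*(m^4 - 2*m^3 - 13*m^2 + 14*m + 24) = m*(m + 1)*(m^3 - 3*m^2 - 10*m + 24) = m*(m + 1)*(m + 3)*(m^2 - 6*m + 8) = m*(m - 4)*(m + 1)*(m + 3)*(m - 2)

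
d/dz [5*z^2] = 10*z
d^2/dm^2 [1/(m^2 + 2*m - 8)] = 2*(-m^2 - 2*m + 4*(m + 1)^2 + 8)/(m^2 + 2*m - 8)^3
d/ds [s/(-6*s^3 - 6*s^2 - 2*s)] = 3*(2*s + 1)/(2*(3*s^2 + 3*s + 1)^2)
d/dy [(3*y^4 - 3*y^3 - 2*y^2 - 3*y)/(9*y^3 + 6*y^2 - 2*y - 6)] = (27*y^6 + 36*y^5 - 18*y^4 - 6*y^3 + 76*y^2 + 24*y + 18)/(81*y^6 + 108*y^5 - 132*y^3 - 68*y^2 + 24*y + 36)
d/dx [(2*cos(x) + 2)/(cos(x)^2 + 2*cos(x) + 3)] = 2*(-sin(x)^2 + 2*cos(x))*sin(x)/(cos(x)^2 + 2*cos(x) + 3)^2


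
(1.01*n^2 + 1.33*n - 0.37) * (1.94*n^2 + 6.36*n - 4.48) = 1.9594*n^4 + 9.0038*n^3 + 3.2162*n^2 - 8.3116*n + 1.6576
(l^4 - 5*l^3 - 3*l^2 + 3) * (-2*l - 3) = -2*l^5 + 7*l^4 + 21*l^3 + 9*l^2 - 6*l - 9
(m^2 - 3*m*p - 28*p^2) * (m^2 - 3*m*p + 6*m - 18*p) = m^4 - 6*m^3*p + 6*m^3 - 19*m^2*p^2 - 36*m^2*p + 84*m*p^3 - 114*m*p^2 + 504*p^3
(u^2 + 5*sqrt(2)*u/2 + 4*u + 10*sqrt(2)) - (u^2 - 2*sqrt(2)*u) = 4*u + 9*sqrt(2)*u/2 + 10*sqrt(2)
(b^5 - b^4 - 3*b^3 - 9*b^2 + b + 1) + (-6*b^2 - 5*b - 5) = b^5 - b^4 - 3*b^3 - 15*b^2 - 4*b - 4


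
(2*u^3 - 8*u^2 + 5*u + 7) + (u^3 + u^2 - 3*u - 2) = 3*u^3 - 7*u^2 + 2*u + 5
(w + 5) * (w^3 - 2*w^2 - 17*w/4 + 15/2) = w^4 + 3*w^3 - 57*w^2/4 - 55*w/4 + 75/2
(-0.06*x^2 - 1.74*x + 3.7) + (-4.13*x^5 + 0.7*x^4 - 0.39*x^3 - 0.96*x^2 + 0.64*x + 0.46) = -4.13*x^5 + 0.7*x^4 - 0.39*x^3 - 1.02*x^2 - 1.1*x + 4.16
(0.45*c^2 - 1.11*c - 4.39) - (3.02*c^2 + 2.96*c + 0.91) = -2.57*c^2 - 4.07*c - 5.3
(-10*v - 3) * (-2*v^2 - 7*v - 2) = 20*v^3 + 76*v^2 + 41*v + 6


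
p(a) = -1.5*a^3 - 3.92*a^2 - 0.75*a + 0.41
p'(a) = -4.5*a^2 - 7.84*a - 0.75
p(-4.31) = 50.92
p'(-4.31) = -50.55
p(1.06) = -6.58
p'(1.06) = -14.12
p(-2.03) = -1.67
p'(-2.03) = -3.38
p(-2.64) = 2.67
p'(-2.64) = -11.42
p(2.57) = -52.87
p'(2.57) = -50.62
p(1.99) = -28.43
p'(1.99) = -34.17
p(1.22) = -9.06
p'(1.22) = -17.01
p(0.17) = 0.16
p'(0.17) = -2.21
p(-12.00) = 2036.93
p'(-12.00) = -554.67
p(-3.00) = 7.88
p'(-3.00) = -17.73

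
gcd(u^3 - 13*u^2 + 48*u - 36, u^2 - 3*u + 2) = u - 1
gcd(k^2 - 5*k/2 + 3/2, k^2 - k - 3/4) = k - 3/2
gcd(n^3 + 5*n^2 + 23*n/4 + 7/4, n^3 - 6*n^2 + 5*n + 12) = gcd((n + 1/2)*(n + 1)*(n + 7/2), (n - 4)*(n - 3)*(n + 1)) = n + 1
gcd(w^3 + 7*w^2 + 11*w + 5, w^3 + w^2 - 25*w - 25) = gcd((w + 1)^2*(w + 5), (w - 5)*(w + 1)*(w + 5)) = w^2 + 6*w + 5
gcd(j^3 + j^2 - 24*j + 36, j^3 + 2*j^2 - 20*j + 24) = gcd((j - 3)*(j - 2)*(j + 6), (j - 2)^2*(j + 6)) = j^2 + 4*j - 12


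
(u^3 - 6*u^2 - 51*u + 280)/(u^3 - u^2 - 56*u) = (u - 5)/u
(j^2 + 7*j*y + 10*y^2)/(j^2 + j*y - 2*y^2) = (-j - 5*y)/(-j + y)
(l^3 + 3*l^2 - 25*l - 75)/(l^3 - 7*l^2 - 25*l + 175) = (l + 3)/(l - 7)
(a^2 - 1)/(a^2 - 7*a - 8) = (a - 1)/(a - 8)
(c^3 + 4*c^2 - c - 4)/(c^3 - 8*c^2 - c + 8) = (c + 4)/(c - 8)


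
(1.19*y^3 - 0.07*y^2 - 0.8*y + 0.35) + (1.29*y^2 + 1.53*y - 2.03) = 1.19*y^3 + 1.22*y^2 + 0.73*y - 1.68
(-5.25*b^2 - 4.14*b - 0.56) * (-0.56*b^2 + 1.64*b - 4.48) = 2.94*b^4 - 6.2916*b^3 + 17.044*b^2 + 17.6288*b + 2.5088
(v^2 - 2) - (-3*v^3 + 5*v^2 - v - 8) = 3*v^3 - 4*v^2 + v + 6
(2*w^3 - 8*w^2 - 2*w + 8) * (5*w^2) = 10*w^5 - 40*w^4 - 10*w^3 + 40*w^2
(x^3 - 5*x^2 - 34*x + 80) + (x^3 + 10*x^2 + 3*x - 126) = 2*x^3 + 5*x^2 - 31*x - 46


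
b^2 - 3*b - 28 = (b - 7)*(b + 4)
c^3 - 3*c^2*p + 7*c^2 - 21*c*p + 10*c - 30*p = (c + 2)*(c + 5)*(c - 3*p)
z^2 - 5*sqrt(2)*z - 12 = (z - 6*sqrt(2))*(z + sqrt(2))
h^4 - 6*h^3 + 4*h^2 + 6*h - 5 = (h - 5)*(h - 1)^2*(h + 1)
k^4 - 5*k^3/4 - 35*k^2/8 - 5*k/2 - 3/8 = (k - 3)*(k + 1/4)*(k + 1/2)*(k + 1)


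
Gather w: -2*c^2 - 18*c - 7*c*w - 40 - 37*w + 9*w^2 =-2*c^2 - 18*c + 9*w^2 + w*(-7*c - 37) - 40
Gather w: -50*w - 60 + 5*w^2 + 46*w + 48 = 5*w^2 - 4*w - 12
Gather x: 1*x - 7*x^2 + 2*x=-7*x^2 + 3*x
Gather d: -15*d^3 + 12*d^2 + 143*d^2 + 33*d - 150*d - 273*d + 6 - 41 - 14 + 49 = -15*d^3 + 155*d^2 - 390*d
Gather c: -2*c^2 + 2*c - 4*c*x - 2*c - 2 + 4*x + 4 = -2*c^2 - 4*c*x + 4*x + 2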